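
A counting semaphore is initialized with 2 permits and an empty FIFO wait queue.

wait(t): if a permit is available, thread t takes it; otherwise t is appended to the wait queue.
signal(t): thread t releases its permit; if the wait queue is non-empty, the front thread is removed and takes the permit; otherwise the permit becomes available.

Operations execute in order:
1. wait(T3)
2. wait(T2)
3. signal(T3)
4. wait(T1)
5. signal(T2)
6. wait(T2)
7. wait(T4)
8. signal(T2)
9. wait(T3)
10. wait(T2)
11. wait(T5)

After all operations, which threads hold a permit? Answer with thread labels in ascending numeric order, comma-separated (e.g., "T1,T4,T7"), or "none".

Step 1: wait(T3) -> count=1 queue=[] holders={T3}
Step 2: wait(T2) -> count=0 queue=[] holders={T2,T3}
Step 3: signal(T3) -> count=1 queue=[] holders={T2}
Step 4: wait(T1) -> count=0 queue=[] holders={T1,T2}
Step 5: signal(T2) -> count=1 queue=[] holders={T1}
Step 6: wait(T2) -> count=0 queue=[] holders={T1,T2}
Step 7: wait(T4) -> count=0 queue=[T4] holders={T1,T2}
Step 8: signal(T2) -> count=0 queue=[] holders={T1,T4}
Step 9: wait(T3) -> count=0 queue=[T3] holders={T1,T4}
Step 10: wait(T2) -> count=0 queue=[T3,T2] holders={T1,T4}
Step 11: wait(T5) -> count=0 queue=[T3,T2,T5] holders={T1,T4}
Final holders: T1,T4

Answer: T1,T4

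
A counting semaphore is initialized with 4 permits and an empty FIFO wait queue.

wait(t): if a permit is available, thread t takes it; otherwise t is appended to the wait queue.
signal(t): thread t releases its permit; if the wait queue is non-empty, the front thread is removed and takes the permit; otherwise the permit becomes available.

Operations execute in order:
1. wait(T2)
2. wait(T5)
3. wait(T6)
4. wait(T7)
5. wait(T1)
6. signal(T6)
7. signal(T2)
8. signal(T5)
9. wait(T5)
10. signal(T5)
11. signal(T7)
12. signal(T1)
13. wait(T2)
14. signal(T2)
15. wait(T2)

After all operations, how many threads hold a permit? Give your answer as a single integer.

Answer: 1

Derivation:
Step 1: wait(T2) -> count=3 queue=[] holders={T2}
Step 2: wait(T5) -> count=2 queue=[] holders={T2,T5}
Step 3: wait(T6) -> count=1 queue=[] holders={T2,T5,T6}
Step 4: wait(T7) -> count=0 queue=[] holders={T2,T5,T6,T7}
Step 5: wait(T1) -> count=0 queue=[T1] holders={T2,T5,T6,T7}
Step 6: signal(T6) -> count=0 queue=[] holders={T1,T2,T5,T7}
Step 7: signal(T2) -> count=1 queue=[] holders={T1,T5,T7}
Step 8: signal(T5) -> count=2 queue=[] holders={T1,T7}
Step 9: wait(T5) -> count=1 queue=[] holders={T1,T5,T7}
Step 10: signal(T5) -> count=2 queue=[] holders={T1,T7}
Step 11: signal(T7) -> count=3 queue=[] holders={T1}
Step 12: signal(T1) -> count=4 queue=[] holders={none}
Step 13: wait(T2) -> count=3 queue=[] holders={T2}
Step 14: signal(T2) -> count=4 queue=[] holders={none}
Step 15: wait(T2) -> count=3 queue=[] holders={T2}
Final holders: {T2} -> 1 thread(s)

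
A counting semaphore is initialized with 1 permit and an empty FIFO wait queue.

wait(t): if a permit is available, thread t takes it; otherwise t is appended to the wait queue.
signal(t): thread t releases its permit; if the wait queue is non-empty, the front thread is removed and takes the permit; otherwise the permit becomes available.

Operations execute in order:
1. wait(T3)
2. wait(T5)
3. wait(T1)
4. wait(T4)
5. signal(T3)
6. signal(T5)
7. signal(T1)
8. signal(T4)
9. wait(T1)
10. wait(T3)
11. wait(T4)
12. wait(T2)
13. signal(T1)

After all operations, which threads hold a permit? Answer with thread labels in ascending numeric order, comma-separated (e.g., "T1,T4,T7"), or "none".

Step 1: wait(T3) -> count=0 queue=[] holders={T3}
Step 2: wait(T5) -> count=0 queue=[T5] holders={T3}
Step 3: wait(T1) -> count=0 queue=[T5,T1] holders={T3}
Step 4: wait(T4) -> count=0 queue=[T5,T1,T4] holders={T3}
Step 5: signal(T3) -> count=0 queue=[T1,T4] holders={T5}
Step 6: signal(T5) -> count=0 queue=[T4] holders={T1}
Step 7: signal(T1) -> count=0 queue=[] holders={T4}
Step 8: signal(T4) -> count=1 queue=[] holders={none}
Step 9: wait(T1) -> count=0 queue=[] holders={T1}
Step 10: wait(T3) -> count=0 queue=[T3] holders={T1}
Step 11: wait(T4) -> count=0 queue=[T3,T4] holders={T1}
Step 12: wait(T2) -> count=0 queue=[T3,T4,T2] holders={T1}
Step 13: signal(T1) -> count=0 queue=[T4,T2] holders={T3}
Final holders: T3

Answer: T3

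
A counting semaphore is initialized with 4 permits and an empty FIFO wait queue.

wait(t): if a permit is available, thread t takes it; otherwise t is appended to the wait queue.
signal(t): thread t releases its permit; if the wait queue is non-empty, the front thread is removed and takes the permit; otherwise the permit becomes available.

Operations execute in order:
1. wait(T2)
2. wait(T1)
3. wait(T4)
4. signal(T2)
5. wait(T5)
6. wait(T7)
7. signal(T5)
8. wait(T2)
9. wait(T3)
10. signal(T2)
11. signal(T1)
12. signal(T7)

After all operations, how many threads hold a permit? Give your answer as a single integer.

Step 1: wait(T2) -> count=3 queue=[] holders={T2}
Step 2: wait(T1) -> count=2 queue=[] holders={T1,T2}
Step 3: wait(T4) -> count=1 queue=[] holders={T1,T2,T4}
Step 4: signal(T2) -> count=2 queue=[] holders={T1,T4}
Step 5: wait(T5) -> count=1 queue=[] holders={T1,T4,T5}
Step 6: wait(T7) -> count=0 queue=[] holders={T1,T4,T5,T7}
Step 7: signal(T5) -> count=1 queue=[] holders={T1,T4,T7}
Step 8: wait(T2) -> count=0 queue=[] holders={T1,T2,T4,T7}
Step 9: wait(T3) -> count=0 queue=[T3] holders={T1,T2,T4,T7}
Step 10: signal(T2) -> count=0 queue=[] holders={T1,T3,T4,T7}
Step 11: signal(T1) -> count=1 queue=[] holders={T3,T4,T7}
Step 12: signal(T7) -> count=2 queue=[] holders={T3,T4}
Final holders: {T3,T4} -> 2 thread(s)

Answer: 2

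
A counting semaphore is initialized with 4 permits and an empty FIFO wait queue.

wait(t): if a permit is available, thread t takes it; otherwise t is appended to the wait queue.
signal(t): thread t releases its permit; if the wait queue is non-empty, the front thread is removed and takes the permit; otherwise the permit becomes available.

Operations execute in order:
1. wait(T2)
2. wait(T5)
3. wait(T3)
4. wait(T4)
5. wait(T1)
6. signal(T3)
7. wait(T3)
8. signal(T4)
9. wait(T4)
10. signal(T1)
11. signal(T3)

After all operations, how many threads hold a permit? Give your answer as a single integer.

Answer: 3

Derivation:
Step 1: wait(T2) -> count=3 queue=[] holders={T2}
Step 2: wait(T5) -> count=2 queue=[] holders={T2,T5}
Step 3: wait(T3) -> count=1 queue=[] holders={T2,T3,T5}
Step 4: wait(T4) -> count=0 queue=[] holders={T2,T3,T4,T5}
Step 5: wait(T1) -> count=0 queue=[T1] holders={T2,T3,T4,T5}
Step 6: signal(T3) -> count=0 queue=[] holders={T1,T2,T4,T5}
Step 7: wait(T3) -> count=0 queue=[T3] holders={T1,T2,T4,T5}
Step 8: signal(T4) -> count=0 queue=[] holders={T1,T2,T3,T5}
Step 9: wait(T4) -> count=0 queue=[T4] holders={T1,T2,T3,T5}
Step 10: signal(T1) -> count=0 queue=[] holders={T2,T3,T4,T5}
Step 11: signal(T3) -> count=1 queue=[] holders={T2,T4,T5}
Final holders: {T2,T4,T5} -> 3 thread(s)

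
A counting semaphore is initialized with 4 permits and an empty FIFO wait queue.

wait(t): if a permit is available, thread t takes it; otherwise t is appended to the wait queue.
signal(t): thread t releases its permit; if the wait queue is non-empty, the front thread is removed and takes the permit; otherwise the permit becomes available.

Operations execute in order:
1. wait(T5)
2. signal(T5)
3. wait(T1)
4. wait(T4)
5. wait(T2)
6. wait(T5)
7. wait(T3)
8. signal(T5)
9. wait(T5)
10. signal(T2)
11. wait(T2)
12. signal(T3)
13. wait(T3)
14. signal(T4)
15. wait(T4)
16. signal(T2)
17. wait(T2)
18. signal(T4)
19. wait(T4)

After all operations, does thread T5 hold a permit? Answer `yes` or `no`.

Step 1: wait(T5) -> count=3 queue=[] holders={T5}
Step 2: signal(T5) -> count=4 queue=[] holders={none}
Step 3: wait(T1) -> count=3 queue=[] holders={T1}
Step 4: wait(T4) -> count=2 queue=[] holders={T1,T4}
Step 5: wait(T2) -> count=1 queue=[] holders={T1,T2,T4}
Step 6: wait(T5) -> count=0 queue=[] holders={T1,T2,T4,T5}
Step 7: wait(T3) -> count=0 queue=[T3] holders={T1,T2,T4,T5}
Step 8: signal(T5) -> count=0 queue=[] holders={T1,T2,T3,T4}
Step 9: wait(T5) -> count=0 queue=[T5] holders={T1,T2,T3,T4}
Step 10: signal(T2) -> count=0 queue=[] holders={T1,T3,T4,T5}
Step 11: wait(T2) -> count=0 queue=[T2] holders={T1,T3,T4,T5}
Step 12: signal(T3) -> count=0 queue=[] holders={T1,T2,T4,T5}
Step 13: wait(T3) -> count=0 queue=[T3] holders={T1,T2,T4,T5}
Step 14: signal(T4) -> count=0 queue=[] holders={T1,T2,T3,T5}
Step 15: wait(T4) -> count=0 queue=[T4] holders={T1,T2,T3,T5}
Step 16: signal(T2) -> count=0 queue=[] holders={T1,T3,T4,T5}
Step 17: wait(T2) -> count=0 queue=[T2] holders={T1,T3,T4,T5}
Step 18: signal(T4) -> count=0 queue=[] holders={T1,T2,T3,T5}
Step 19: wait(T4) -> count=0 queue=[T4] holders={T1,T2,T3,T5}
Final holders: {T1,T2,T3,T5} -> T5 in holders

Answer: yes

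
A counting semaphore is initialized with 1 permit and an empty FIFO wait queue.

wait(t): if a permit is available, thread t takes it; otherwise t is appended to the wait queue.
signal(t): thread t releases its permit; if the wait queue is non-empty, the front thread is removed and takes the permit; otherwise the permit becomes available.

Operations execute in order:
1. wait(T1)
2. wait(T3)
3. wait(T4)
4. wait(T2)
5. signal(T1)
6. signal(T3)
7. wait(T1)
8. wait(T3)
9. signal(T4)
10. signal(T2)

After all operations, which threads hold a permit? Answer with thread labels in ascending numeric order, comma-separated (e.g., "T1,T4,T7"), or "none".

Answer: T1

Derivation:
Step 1: wait(T1) -> count=0 queue=[] holders={T1}
Step 2: wait(T3) -> count=0 queue=[T3] holders={T1}
Step 3: wait(T4) -> count=0 queue=[T3,T4] holders={T1}
Step 4: wait(T2) -> count=0 queue=[T3,T4,T2] holders={T1}
Step 5: signal(T1) -> count=0 queue=[T4,T2] holders={T3}
Step 6: signal(T3) -> count=0 queue=[T2] holders={T4}
Step 7: wait(T1) -> count=0 queue=[T2,T1] holders={T4}
Step 8: wait(T3) -> count=0 queue=[T2,T1,T3] holders={T4}
Step 9: signal(T4) -> count=0 queue=[T1,T3] holders={T2}
Step 10: signal(T2) -> count=0 queue=[T3] holders={T1}
Final holders: T1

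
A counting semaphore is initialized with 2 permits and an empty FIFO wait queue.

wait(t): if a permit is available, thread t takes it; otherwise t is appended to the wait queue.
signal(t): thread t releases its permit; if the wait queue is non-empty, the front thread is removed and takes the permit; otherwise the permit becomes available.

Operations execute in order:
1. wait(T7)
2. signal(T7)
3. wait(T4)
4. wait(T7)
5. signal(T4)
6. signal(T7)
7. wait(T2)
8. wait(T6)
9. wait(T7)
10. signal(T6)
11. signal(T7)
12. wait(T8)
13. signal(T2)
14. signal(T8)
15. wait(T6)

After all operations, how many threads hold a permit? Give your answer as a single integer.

Step 1: wait(T7) -> count=1 queue=[] holders={T7}
Step 2: signal(T7) -> count=2 queue=[] holders={none}
Step 3: wait(T4) -> count=1 queue=[] holders={T4}
Step 4: wait(T7) -> count=0 queue=[] holders={T4,T7}
Step 5: signal(T4) -> count=1 queue=[] holders={T7}
Step 6: signal(T7) -> count=2 queue=[] holders={none}
Step 7: wait(T2) -> count=1 queue=[] holders={T2}
Step 8: wait(T6) -> count=0 queue=[] holders={T2,T6}
Step 9: wait(T7) -> count=0 queue=[T7] holders={T2,T6}
Step 10: signal(T6) -> count=0 queue=[] holders={T2,T7}
Step 11: signal(T7) -> count=1 queue=[] holders={T2}
Step 12: wait(T8) -> count=0 queue=[] holders={T2,T8}
Step 13: signal(T2) -> count=1 queue=[] holders={T8}
Step 14: signal(T8) -> count=2 queue=[] holders={none}
Step 15: wait(T6) -> count=1 queue=[] holders={T6}
Final holders: {T6} -> 1 thread(s)

Answer: 1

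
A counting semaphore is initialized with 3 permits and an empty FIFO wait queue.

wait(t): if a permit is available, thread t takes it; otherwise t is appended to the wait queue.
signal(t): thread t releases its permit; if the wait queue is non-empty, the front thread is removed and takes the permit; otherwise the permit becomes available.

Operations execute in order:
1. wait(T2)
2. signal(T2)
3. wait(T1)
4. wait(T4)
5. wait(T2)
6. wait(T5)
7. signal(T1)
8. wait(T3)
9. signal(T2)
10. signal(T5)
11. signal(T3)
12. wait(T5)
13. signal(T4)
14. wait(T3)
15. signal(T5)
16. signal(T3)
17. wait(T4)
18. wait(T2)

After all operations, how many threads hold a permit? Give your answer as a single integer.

Step 1: wait(T2) -> count=2 queue=[] holders={T2}
Step 2: signal(T2) -> count=3 queue=[] holders={none}
Step 3: wait(T1) -> count=2 queue=[] holders={T1}
Step 4: wait(T4) -> count=1 queue=[] holders={T1,T4}
Step 5: wait(T2) -> count=0 queue=[] holders={T1,T2,T4}
Step 6: wait(T5) -> count=0 queue=[T5] holders={T1,T2,T4}
Step 7: signal(T1) -> count=0 queue=[] holders={T2,T4,T5}
Step 8: wait(T3) -> count=0 queue=[T3] holders={T2,T4,T5}
Step 9: signal(T2) -> count=0 queue=[] holders={T3,T4,T5}
Step 10: signal(T5) -> count=1 queue=[] holders={T3,T4}
Step 11: signal(T3) -> count=2 queue=[] holders={T4}
Step 12: wait(T5) -> count=1 queue=[] holders={T4,T5}
Step 13: signal(T4) -> count=2 queue=[] holders={T5}
Step 14: wait(T3) -> count=1 queue=[] holders={T3,T5}
Step 15: signal(T5) -> count=2 queue=[] holders={T3}
Step 16: signal(T3) -> count=3 queue=[] holders={none}
Step 17: wait(T4) -> count=2 queue=[] holders={T4}
Step 18: wait(T2) -> count=1 queue=[] holders={T2,T4}
Final holders: {T2,T4} -> 2 thread(s)

Answer: 2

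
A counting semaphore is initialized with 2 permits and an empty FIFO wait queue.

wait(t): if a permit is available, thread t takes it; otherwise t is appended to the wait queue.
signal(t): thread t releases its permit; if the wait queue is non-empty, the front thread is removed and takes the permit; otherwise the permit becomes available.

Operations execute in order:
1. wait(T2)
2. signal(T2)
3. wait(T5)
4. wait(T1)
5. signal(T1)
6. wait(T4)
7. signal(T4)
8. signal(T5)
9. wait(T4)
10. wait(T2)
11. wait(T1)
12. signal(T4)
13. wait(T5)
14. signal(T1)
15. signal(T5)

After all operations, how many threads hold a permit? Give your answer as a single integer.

Step 1: wait(T2) -> count=1 queue=[] holders={T2}
Step 2: signal(T2) -> count=2 queue=[] holders={none}
Step 3: wait(T5) -> count=1 queue=[] holders={T5}
Step 4: wait(T1) -> count=0 queue=[] holders={T1,T5}
Step 5: signal(T1) -> count=1 queue=[] holders={T5}
Step 6: wait(T4) -> count=0 queue=[] holders={T4,T5}
Step 7: signal(T4) -> count=1 queue=[] holders={T5}
Step 8: signal(T5) -> count=2 queue=[] holders={none}
Step 9: wait(T4) -> count=1 queue=[] holders={T4}
Step 10: wait(T2) -> count=0 queue=[] holders={T2,T4}
Step 11: wait(T1) -> count=0 queue=[T1] holders={T2,T4}
Step 12: signal(T4) -> count=0 queue=[] holders={T1,T2}
Step 13: wait(T5) -> count=0 queue=[T5] holders={T1,T2}
Step 14: signal(T1) -> count=0 queue=[] holders={T2,T5}
Step 15: signal(T5) -> count=1 queue=[] holders={T2}
Final holders: {T2} -> 1 thread(s)

Answer: 1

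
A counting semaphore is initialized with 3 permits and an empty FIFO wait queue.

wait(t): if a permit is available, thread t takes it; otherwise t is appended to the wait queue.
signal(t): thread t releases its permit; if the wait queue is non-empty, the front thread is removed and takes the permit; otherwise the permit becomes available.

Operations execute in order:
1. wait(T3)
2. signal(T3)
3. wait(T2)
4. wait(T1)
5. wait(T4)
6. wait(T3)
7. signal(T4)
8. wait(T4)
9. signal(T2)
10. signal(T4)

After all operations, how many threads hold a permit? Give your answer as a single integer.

Answer: 2

Derivation:
Step 1: wait(T3) -> count=2 queue=[] holders={T3}
Step 2: signal(T3) -> count=3 queue=[] holders={none}
Step 3: wait(T2) -> count=2 queue=[] holders={T2}
Step 4: wait(T1) -> count=1 queue=[] holders={T1,T2}
Step 5: wait(T4) -> count=0 queue=[] holders={T1,T2,T4}
Step 6: wait(T3) -> count=0 queue=[T3] holders={T1,T2,T4}
Step 7: signal(T4) -> count=0 queue=[] holders={T1,T2,T3}
Step 8: wait(T4) -> count=0 queue=[T4] holders={T1,T2,T3}
Step 9: signal(T2) -> count=0 queue=[] holders={T1,T3,T4}
Step 10: signal(T4) -> count=1 queue=[] holders={T1,T3}
Final holders: {T1,T3} -> 2 thread(s)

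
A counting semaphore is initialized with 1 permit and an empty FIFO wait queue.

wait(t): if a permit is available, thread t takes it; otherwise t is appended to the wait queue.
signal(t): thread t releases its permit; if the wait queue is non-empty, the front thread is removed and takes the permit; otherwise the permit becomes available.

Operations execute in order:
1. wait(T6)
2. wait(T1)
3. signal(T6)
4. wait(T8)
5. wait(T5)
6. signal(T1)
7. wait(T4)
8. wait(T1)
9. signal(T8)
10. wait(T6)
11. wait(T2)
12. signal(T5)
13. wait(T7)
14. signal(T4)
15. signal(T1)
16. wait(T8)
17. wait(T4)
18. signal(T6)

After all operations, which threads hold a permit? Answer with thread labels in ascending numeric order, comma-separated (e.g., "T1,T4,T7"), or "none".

Step 1: wait(T6) -> count=0 queue=[] holders={T6}
Step 2: wait(T1) -> count=0 queue=[T1] holders={T6}
Step 3: signal(T6) -> count=0 queue=[] holders={T1}
Step 4: wait(T8) -> count=0 queue=[T8] holders={T1}
Step 5: wait(T5) -> count=0 queue=[T8,T5] holders={T1}
Step 6: signal(T1) -> count=0 queue=[T5] holders={T8}
Step 7: wait(T4) -> count=0 queue=[T5,T4] holders={T8}
Step 8: wait(T1) -> count=0 queue=[T5,T4,T1] holders={T8}
Step 9: signal(T8) -> count=0 queue=[T4,T1] holders={T5}
Step 10: wait(T6) -> count=0 queue=[T4,T1,T6] holders={T5}
Step 11: wait(T2) -> count=0 queue=[T4,T1,T6,T2] holders={T5}
Step 12: signal(T5) -> count=0 queue=[T1,T6,T2] holders={T4}
Step 13: wait(T7) -> count=0 queue=[T1,T6,T2,T7] holders={T4}
Step 14: signal(T4) -> count=0 queue=[T6,T2,T7] holders={T1}
Step 15: signal(T1) -> count=0 queue=[T2,T7] holders={T6}
Step 16: wait(T8) -> count=0 queue=[T2,T7,T8] holders={T6}
Step 17: wait(T4) -> count=0 queue=[T2,T7,T8,T4] holders={T6}
Step 18: signal(T6) -> count=0 queue=[T7,T8,T4] holders={T2}
Final holders: T2

Answer: T2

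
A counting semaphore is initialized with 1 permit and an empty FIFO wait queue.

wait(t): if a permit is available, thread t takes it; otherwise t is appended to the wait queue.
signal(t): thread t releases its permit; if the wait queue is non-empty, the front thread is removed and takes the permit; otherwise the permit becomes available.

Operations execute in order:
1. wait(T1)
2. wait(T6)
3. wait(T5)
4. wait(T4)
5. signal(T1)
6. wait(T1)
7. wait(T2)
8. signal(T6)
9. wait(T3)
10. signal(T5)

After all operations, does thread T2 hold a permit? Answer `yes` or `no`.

Answer: no

Derivation:
Step 1: wait(T1) -> count=0 queue=[] holders={T1}
Step 2: wait(T6) -> count=0 queue=[T6] holders={T1}
Step 3: wait(T5) -> count=0 queue=[T6,T5] holders={T1}
Step 4: wait(T4) -> count=0 queue=[T6,T5,T4] holders={T1}
Step 5: signal(T1) -> count=0 queue=[T5,T4] holders={T6}
Step 6: wait(T1) -> count=0 queue=[T5,T4,T1] holders={T6}
Step 7: wait(T2) -> count=0 queue=[T5,T4,T1,T2] holders={T6}
Step 8: signal(T6) -> count=0 queue=[T4,T1,T2] holders={T5}
Step 9: wait(T3) -> count=0 queue=[T4,T1,T2,T3] holders={T5}
Step 10: signal(T5) -> count=0 queue=[T1,T2,T3] holders={T4}
Final holders: {T4} -> T2 not in holders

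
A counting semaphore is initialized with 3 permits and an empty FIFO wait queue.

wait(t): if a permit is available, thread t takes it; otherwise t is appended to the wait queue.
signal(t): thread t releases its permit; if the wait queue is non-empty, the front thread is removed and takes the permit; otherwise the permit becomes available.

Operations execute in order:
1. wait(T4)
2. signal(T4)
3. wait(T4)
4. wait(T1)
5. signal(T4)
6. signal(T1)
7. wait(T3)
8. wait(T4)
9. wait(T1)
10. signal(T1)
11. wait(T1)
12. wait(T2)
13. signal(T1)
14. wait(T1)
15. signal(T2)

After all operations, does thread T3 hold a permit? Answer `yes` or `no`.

Step 1: wait(T4) -> count=2 queue=[] holders={T4}
Step 2: signal(T4) -> count=3 queue=[] holders={none}
Step 3: wait(T4) -> count=2 queue=[] holders={T4}
Step 4: wait(T1) -> count=1 queue=[] holders={T1,T4}
Step 5: signal(T4) -> count=2 queue=[] holders={T1}
Step 6: signal(T1) -> count=3 queue=[] holders={none}
Step 7: wait(T3) -> count=2 queue=[] holders={T3}
Step 8: wait(T4) -> count=1 queue=[] holders={T3,T4}
Step 9: wait(T1) -> count=0 queue=[] holders={T1,T3,T4}
Step 10: signal(T1) -> count=1 queue=[] holders={T3,T4}
Step 11: wait(T1) -> count=0 queue=[] holders={T1,T3,T4}
Step 12: wait(T2) -> count=0 queue=[T2] holders={T1,T3,T4}
Step 13: signal(T1) -> count=0 queue=[] holders={T2,T3,T4}
Step 14: wait(T1) -> count=0 queue=[T1] holders={T2,T3,T4}
Step 15: signal(T2) -> count=0 queue=[] holders={T1,T3,T4}
Final holders: {T1,T3,T4} -> T3 in holders

Answer: yes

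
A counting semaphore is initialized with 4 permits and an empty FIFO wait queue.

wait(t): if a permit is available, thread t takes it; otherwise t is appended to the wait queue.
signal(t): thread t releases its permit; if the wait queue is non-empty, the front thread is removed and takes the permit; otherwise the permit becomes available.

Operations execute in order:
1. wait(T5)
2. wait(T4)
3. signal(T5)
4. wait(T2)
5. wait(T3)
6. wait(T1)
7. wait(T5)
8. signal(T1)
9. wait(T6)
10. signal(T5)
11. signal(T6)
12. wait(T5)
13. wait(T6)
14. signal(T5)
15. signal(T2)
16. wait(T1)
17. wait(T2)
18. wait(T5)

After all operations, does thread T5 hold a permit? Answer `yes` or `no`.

Step 1: wait(T5) -> count=3 queue=[] holders={T5}
Step 2: wait(T4) -> count=2 queue=[] holders={T4,T5}
Step 3: signal(T5) -> count=3 queue=[] holders={T4}
Step 4: wait(T2) -> count=2 queue=[] holders={T2,T4}
Step 5: wait(T3) -> count=1 queue=[] holders={T2,T3,T4}
Step 6: wait(T1) -> count=0 queue=[] holders={T1,T2,T3,T4}
Step 7: wait(T5) -> count=0 queue=[T5] holders={T1,T2,T3,T4}
Step 8: signal(T1) -> count=0 queue=[] holders={T2,T3,T4,T5}
Step 9: wait(T6) -> count=0 queue=[T6] holders={T2,T3,T4,T5}
Step 10: signal(T5) -> count=0 queue=[] holders={T2,T3,T4,T6}
Step 11: signal(T6) -> count=1 queue=[] holders={T2,T3,T4}
Step 12: wait(T5) -> count=0 queue=[] holders={T2,T3,T4,T5}
Step 13: wait(T6) -> count=0 queue=[T6] holders={T2,T3,T4,T5}
Step 14: signal(T5) -> count=0 queue=[] holders={T2,T3,T4,T6}
Step 15: signal(T2) -> count=1 queue=[] holders={T3,T4,T6}
Step 16: wait(T1) -> count=0 queue=[] holders={T1,T3,T4,T6}
Step 17: wait(T2) -> count=0 queue=[T2] holders={T1,T3,T4,T6}
Step 18: wait(T5) -> count=0 queue=[T2,T5] holders={T1,T3,T4,T6}
Final holders: {T1,T3,T4,T6} -> T5 not in holders

Answer: no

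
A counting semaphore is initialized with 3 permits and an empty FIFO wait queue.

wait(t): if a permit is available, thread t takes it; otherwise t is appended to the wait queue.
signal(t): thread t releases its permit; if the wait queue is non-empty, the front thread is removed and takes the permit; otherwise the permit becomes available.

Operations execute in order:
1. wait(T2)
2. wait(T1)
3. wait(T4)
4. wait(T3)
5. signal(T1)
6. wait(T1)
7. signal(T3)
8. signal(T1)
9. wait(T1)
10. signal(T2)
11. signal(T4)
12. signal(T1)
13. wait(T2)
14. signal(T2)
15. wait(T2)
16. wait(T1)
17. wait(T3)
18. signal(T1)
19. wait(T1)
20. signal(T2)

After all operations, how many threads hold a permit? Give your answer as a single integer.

Answer: 2

Derivation:
Step 1: wait(T2) -> count=2 queue=[] holders={T2}
Step 2: wait(T1) -> count=1 queue=[] holders={T1,T2}
Step 3: wait(T4) -> count=0 queue=[] holders={T1,T2,T4}
Step 4: wait(T3) -> count=0 queue=[T3] holders={T1,T2,T4}
Step 5: signal(T1) -> count=0 queue=[] holders={T2,T3,T4}
Step 6: wait(T1) -> count=0 queue=[T1] holders={T2,T3,T4}
Step 7: signal(T3) -> count=0 queue=[] holders={T1,T2,T4}
Step 8: signal(T1) -> count=1 queue=[] holders={T2,T4}
Step 9: wait(T1) -> count=0 queue=[] holders={T1,T2,T4}
Step 10: signal(T2) -> count=1 queue=[] holders={T1,T4}
Step 11: signal(T4) -> count=2 queue=[] holders={T1}
Step 12: signal(T1) -> count=3 queue=[] holders={none}
Step 13: wait(T2) -> count=2 queue=[] holders={T2}
Step 14: signal(T2) -> count=3 queue=[] holders={none}
Step 15: wait(T2) -> count=2 queue=[] holders={T2}
Step 16: wait(T1) -> count=1 queue=[] holders={T1,T2}
Step 17: wait(T3) -> count=0 queue=[] holders={T1,T2,T3}
Step 18: signal(T1) -> count=1 queue=[] holders={T2,T3}
Step 19: wait(T1) -> count=0 queue=[] holders={T1,T2,T3}
Step 20: signal(T2) -> count=1 queue=[] holders={T1,T3}
Final holders: {T1,T3} -> 2 thread(s)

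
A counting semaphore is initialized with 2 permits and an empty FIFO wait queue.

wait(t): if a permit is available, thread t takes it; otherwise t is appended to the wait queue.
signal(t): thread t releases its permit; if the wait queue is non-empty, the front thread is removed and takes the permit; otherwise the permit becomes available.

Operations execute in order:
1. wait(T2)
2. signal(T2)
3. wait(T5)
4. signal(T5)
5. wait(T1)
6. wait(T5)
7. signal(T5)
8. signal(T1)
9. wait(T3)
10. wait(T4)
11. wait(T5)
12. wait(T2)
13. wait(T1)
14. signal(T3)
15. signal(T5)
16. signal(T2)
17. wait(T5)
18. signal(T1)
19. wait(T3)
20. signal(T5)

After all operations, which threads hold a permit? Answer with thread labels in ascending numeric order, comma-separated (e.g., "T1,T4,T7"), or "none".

Step 1: wait(T2) -> count=1 queue=[] holders={T2}
Step 2: signal(T2) -> count=2 queue=[] holders={none}
Step 3: wait(T5) -> count=1 queue=[] holders={T5}
Step 4: signal(T5) -> count=2 queue=[] holders={none}
Step 5: wait(T1) -> count=1 queue=[] holders={T1}
Step 6: wait(T5) -> count=0 queue=[] holders={T1,T5}
Step 7: signal(T5) -> count=1 queue=[] holders={T1}
Step 8: signal(T1) -> count=2 queue=[] holders={none}
Step 9: wait(T3) -> count=1 queue=[] holders={T3}
Step 10: wait(T4) -> count=0 queue=[] holders={T3,T4}
Step 11: wait(T5) -> count=0 queue=[T5] holders={T3,T4}
Step 12: wait(T2) -> count=0 queue=[T5,T2] holders={T3,T4}
Step 13: wait(T1) -> count=0 queue=[T5,T2,T1] holders={T3,T4}
Step 14: signal(T3) -> count=0 queue=[T2,T1] holders={T4,T5}
Step 15: signal(T5) -> count=0 queue=[T1] holders={T2,T4}
Step 16: signal(T2) -> count=0 queue=[] holders={T1,T4}
Step 17: wait(T5) -> count=0 queue=[T5] holders={T1,T4}
Step 18: signal(T1) -> count=0 queue=[] holders={T4,T5}
Step 19: wait(T3) -> count=0 queue=[T3] holders={T4,T5}
Step 20: signal(T5) -> count=0 queue=[] holders={T3,T4}
Final holders: T3,T4

Answer: T3,T4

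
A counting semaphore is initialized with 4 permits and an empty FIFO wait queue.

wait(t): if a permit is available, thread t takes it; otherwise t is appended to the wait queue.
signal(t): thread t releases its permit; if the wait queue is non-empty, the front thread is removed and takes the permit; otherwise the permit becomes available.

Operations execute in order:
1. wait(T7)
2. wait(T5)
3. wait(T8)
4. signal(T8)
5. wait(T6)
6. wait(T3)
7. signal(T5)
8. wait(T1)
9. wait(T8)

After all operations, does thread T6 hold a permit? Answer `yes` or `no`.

Step 1: wait(T7) -> count=3 queue=[] holders={T7}
Step 2: wait(T5) -> count=2 queue=[] holders={T5,T7}
Step 3: wait(T8) -> count=1 queue=[] holders={T5,T7,T8}
Step 4: signal(T8) -> count=2 queue=[] holders={T5,T7}
Step 5: wait(T6) -> count=1 queue=[] holders={T5,T6,T7}
Step 6: wait(T3) -> count=0 queue=[] holders={T3,T5,T6,T7}
Step 7: signal(T5) -> count=1 queue=[] holders={T3,T6,T7}
Step 8: wait(T1) -> count=0 queue=[] holders={T1,T3,T6,T7}
Step 9: wait(T8) -> count=0 queue=[T8] holders={T1,T3,T6,T7}
Final holders: {T1,T3,T6,T7} -> T6 in holders

Answer: yes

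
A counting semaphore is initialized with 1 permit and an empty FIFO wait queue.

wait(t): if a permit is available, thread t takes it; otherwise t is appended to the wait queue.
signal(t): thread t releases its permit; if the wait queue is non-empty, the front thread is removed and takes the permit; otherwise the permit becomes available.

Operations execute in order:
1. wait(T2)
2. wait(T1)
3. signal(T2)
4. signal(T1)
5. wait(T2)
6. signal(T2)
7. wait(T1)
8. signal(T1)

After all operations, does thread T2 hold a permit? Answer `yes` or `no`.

Answer: no

Derivation:
Step 1: wait(T2) -> count=0 queue=[] holders={T2}
Step 2: wait(T1) -> count=0 queue=[T1] holders={T2}
Step 3: signal(T2) -> count=0 queue=[] holders={T1}
Step 4: signal(T1) -> count=1 queue=[] holders={none}
Step 5: wait(T2) -> count=0 queue=[] holders={T2}
Step 6: signal(T2) -> count=1 queue=[] holders={none}
Step 7: wait(T1) -> count=0 queue=[] holders={T1}
Step 8: signal(T1) -> count=1 queue=[] holders={none}
Final holders: {none} -> T2 not in holders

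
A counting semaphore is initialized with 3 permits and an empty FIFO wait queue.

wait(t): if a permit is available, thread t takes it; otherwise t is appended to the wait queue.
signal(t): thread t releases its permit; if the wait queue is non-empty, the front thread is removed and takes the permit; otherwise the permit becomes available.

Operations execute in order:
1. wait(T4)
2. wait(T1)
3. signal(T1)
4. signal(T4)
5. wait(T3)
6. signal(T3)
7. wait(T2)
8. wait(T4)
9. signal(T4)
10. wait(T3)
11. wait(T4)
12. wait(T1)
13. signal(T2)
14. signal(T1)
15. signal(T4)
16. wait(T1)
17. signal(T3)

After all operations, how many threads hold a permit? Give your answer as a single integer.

Answer: 1

Derivation:
Step 1: wait(T4) -> count=2 queue=[] holders={T4}
Step 2: wait(T1) -> count=1 queue=[] holders={T1,T4}
Step 3: signal(T1) -> count=2 queue=[] holders={T4}
Step 4: signal(T4) -> count=3 queue=[] holders={none}
Step 5: wait(T3) -> count=2 queue=[] holders={T3}
Step 6: signal(T3) -> count=3 queue=[] holders={none}
Step 7: wait(T2) -> count=2 queue=[] holders={T2}
Step 8: wait(T4) -> count=1 queue=[] holders={T2,T4}
Step 9: signal(T4) -> count=2 queue=[] holders={T2}
Step 10: wait(T3) -> count=1 queue=[] holders={T2,T3}
Step 11: wait(T4) -> count=0 queue=[] holders={T2,T3,T4}
Step 12: wait(T1) -> count=0 queue=[T1] holders={T2,T3,T4}
Step 13: signal(T2) -> count=0 queue=[] holders={T1,T3,T4}
Step 14: signal(T1) -> count=1 queue=[] holders={T3,T4}
Step 15: signal(T4) -> count=2 queue=[] holders={T3}
Step 16: wait(T1) -> count=1 queue=[] holders={T1,T3}
Step 17: signal(T3) -> count=2 queue=[] holders={T1}
Final holders: {T1} -> 1 thread(s)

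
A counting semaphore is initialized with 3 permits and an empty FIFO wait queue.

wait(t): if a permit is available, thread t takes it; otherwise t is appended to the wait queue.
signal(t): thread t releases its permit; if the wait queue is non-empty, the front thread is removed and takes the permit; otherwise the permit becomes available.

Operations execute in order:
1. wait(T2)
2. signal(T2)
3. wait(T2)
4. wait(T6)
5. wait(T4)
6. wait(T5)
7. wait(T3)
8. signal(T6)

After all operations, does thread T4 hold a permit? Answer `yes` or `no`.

Step 1: wait(T2) -> count=2 queue=[] holders={T2}
Step 2: signal(T2) -> count=3 queue=[] holders={none}
Step 3: wait(T2) -> count=2 queue=[] holders={T2}
Step 4: wait(T6) -> count=1 queue=[] holders={T2,T6}
Step 5: wait(T4) -> count=0 queue=[] holders={T2,T4,T6}
Step 6: wait(T5) -> count=0 queue=[T5] holders={T2,T4,T6}
Step 7: wait(T3) -> count=0 queue=[T5,T3] holders={T2,T4,T6}
Step 8: signal(T6) -> count=0 queue=[T3] holders={T2,T4,T5}
Final holders: {T2,T4,T5} -> T4 in holders

Answer: yes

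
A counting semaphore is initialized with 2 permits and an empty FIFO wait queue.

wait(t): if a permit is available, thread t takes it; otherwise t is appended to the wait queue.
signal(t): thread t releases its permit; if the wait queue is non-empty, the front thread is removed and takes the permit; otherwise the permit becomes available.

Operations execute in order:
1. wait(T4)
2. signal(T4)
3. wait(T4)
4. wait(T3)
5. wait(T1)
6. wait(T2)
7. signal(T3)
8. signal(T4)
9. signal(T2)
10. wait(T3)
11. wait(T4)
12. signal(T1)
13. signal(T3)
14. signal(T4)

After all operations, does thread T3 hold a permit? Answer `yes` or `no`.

Step 1: wait(T4) -> count=1 queue=[] holders={T4}
Step 2: signal(T4) -> count=2 queue=[] holders={none}
Step 3: wait(T4) -> count=1 queue=[] holders={T4}
Step 4: wait(T3) -> count=0 queue=[] holders={T3,T4}
Step 5: wait(T1) -> count=0 queue=[T1] holders={T3,T4}
Step 6: wait(T2) -> count=0 queue=[T1,T2] holders={T3,T4}
Step 7: signal(T3) -> count=0 queue=[T2] holders={T1,T4}
Step 8: signal(T4) -> count=0 queue=[] holders={T1,T2}
Step 9: signal(T2) -> count=1 queue=[] holders={T1}
Step 10: wait(T3) -> count=0 queue=[] holders={T1,T3}
Step 11: wait(T4) -> count=0 queue=[T4] holders={T1,T3}
Step 12: signal(T1) -> count=0 queue=[] holders={T3,T4}
Step 13: signal(T3) -> count=1 queue=[] holders={T4}
Step 14: signal(T4) -> count=2 queue=[] holders={none}
Final holders: {none} -> T3 not in holders

Answer: no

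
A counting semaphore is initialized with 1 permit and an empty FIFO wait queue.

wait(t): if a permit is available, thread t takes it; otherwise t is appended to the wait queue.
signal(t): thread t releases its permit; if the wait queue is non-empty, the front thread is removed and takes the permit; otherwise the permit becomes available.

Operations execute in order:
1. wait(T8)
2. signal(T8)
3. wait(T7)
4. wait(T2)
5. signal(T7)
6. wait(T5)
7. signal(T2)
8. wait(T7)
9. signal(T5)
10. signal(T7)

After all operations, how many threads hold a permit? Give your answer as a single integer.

Step 1: wait(T8) -> count=0 queue=[] holders={T8}
Step 2: signal(T8) -> count=1 queue=[] holders={none}
Step 3: wait(T7) -> count=0 queue=[] holders={T7}
Step 4: wait(T2) -> count=0 queue=[T2] holders={T7}
Step 5: signal(T7) -> count=0 queue=[] holders={T2}
Step 6: wait(T5) -> count=0 queue=[T5] holders={T2}
Step 7: signal(T2) -> count=0 queue=[] holders={T5}
Step 8: wait(T7) -> count=0 queue=[T7] holders={T5}
Step 9: signal(T5) -> count=0 queue=[] holders={T7}
Step 10: signal(T7) -> count=1 queue=[] holders={none}
Final holders: {none} -> 0 thread(s)

Answer: 0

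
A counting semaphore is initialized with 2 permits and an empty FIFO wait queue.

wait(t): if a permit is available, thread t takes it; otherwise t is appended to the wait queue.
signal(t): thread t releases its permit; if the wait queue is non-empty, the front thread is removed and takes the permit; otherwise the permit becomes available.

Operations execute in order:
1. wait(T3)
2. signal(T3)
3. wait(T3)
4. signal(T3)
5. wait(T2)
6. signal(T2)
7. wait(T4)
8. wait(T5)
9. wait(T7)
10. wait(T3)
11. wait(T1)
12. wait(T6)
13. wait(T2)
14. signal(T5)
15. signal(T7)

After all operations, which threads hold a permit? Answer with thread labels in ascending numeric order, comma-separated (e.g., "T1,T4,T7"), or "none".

Answer: T3,T4

Derivation:
Step 1: wait(T3) -> count=1 queue=[] holders={T3}
Step 2: signal(T3) -> count=2 queue=[] holders={none}
Step 3: wait(T3) -> count=1 queue=[] holders={T3}
Step 4: signal(T3) -> count=2 queue=[] holders={none}
Step 5: wait(T2) -> count=1 queue=[] holders={T2}
Step 6: signal(T2) -> count=2 queue=[] holders={none}
Step 7: wait(T4) -> count=1 queue=[] holders={T4}
Step 8: wait(T5) -> count=0 queue=[] holders={T4,T5}
Step 9: wait(T7) -> count=0 queue=[T7] holders={T4,T5}
Step 10: wait(T3) -> count=0 queue=[T7,T3] holders={T4,T5}
Step 11: wait(T1) -> count=0 queue=[T7,T3,T1] holders={T4,T5}
Step 12: wait(T6) -> count=0 queue=[T7,T3,T1,T6] holders={T4,T5}
Step 13: wait(T2) -> count=0 queue=[T7,T3,T1,T6,T2] holders={T4,T5}
Step 14: signal(T5) -> count=0 queue=[T3,T1,T6,T2] holders={T4,T7}
Step 15: signal(T7) -> count=0 queue=[T1,T6,T2] holders={T3,T4}
Final holders: T3,T4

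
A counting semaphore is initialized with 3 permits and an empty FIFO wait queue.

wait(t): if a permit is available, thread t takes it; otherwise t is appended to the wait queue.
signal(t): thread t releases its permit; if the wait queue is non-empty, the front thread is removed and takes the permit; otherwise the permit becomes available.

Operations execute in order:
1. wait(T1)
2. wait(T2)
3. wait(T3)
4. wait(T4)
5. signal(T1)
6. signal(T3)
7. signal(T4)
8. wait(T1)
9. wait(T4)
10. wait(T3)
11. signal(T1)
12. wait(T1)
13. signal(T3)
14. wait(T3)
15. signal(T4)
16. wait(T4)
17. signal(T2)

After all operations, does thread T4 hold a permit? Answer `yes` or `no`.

Step 1: wait(T1) -> count=2 queue=[] holders={T1}
Step 2: wait(T2) -> count=1 queue=[] holders={T1,T2}
Step 3: wait(T3) -> count=0 queue=[] holders={T1,T2,T3}
Step 4: wait(T4) -> count=0 queue=[T4] holders={T1,T2,T3}
Step 5: signal(T1) -> count=0 queue=[] holders={T2,T3,T4}
Step 6: signal(T3) -> count=1 queue=[] holders={T2,T4}
Step 7: signal(T4) -> count=2 queue=[] holders={T2}
Step 8: wait(T1) -> count=1 queue=[] holders={T1,T2}
Step 9: wait(T4) -> count=0 queue=[] holders={T1,T2,T4}
Step 10: wait(T3) -> count=0 queue=[T3] holders={T1,T2,T4}
Step 11: signal(T1) -> count=0 queue=[] holders={T2,T3,T4}
Step 12: wait(T1) -> count=0 queue=[T1] holders={T2,T3,T4}
Step 13: signal(T3) -> count=0 queue=[] holders={T1,T2,T4}
Step 14: wait(T3) -> count=0 queue=[T3] holders={T1,T2,T4}
Step 15: signal(T4) -> count=0 queue=[] holders={T1,T2,T3}
Step 16: wait(T4) -> count=0 queue=[T4] holders={T1,T2,T3}
Step 17: signal(T2) -> count=0 queue=[] holders={T1,T3,T4}
Final holders: {T1,T3,T4} -> T4 in holders

Answer: yes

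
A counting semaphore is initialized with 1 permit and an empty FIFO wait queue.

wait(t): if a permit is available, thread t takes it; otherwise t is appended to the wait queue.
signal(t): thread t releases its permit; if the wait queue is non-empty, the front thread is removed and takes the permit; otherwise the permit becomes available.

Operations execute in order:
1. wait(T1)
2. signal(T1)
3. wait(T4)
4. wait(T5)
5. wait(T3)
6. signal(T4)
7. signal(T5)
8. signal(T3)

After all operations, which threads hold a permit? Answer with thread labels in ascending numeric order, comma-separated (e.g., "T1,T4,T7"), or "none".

Step 1: wait(T1) -> count=0 queue=[] holders={T1}
Step 2: signal(T1) -> count=1 queue=[] holders={none}
Step 3: wait(T4) -> count=0 queue=[] holders={T4}
Step 4: wait(T5) -> count=0 queue=[T5] holders={T4}
Step 5: wait(T3) -> count=0 queue=[T5,T3] holders={T4}
Step 6: signal(T4) -> count=0 queue=[T3] holders={T5}
Step 7: signal(T5) -> count=0 queue=[] holders={T3}
Step 8: signal(T3) -> count=1 queue=[] holders={none}
Final holders: none

Answer: none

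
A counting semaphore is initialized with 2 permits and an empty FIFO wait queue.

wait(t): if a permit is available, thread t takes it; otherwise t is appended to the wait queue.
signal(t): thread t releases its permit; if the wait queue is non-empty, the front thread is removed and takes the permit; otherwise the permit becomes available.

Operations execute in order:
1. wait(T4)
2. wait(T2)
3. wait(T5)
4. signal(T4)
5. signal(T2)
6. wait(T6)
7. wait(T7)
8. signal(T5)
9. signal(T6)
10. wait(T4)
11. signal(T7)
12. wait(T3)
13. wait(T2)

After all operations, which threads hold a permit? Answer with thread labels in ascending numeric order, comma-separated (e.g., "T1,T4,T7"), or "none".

Step 1: wait(T4) -> count=1 queue=[] holders={T4}
Step 2: wait(T2) -> count=0 queue=[] holders={T2,T4}
Step 3: wait(T5) -> count=0 queue=[T5] holders={T2,T4}
Step 4: signal(T4) -> count=0 queue=[] holders={T2,T5}
Step 5: signal(T2) -> count=1 queue=[] holders={T5}
Step 6: wait(T6) -> count=0 queue=[] holders={T5,T6}
Step 7: wait(T7) -> count=0 queue=[T7] holders={T5,T6}
Step 8: signal(T5) -> count=0 queue=[] holders={T6,T7}
Step 9: signal(T6) -> count=1 queue=[] holders={T7}
Step 10: wait(T4) -> count=0 queue=[] holders={T4,T7}
Step 11: signal(T7) -> count=1 queue=[] holders={T4}
Step 12: wait(T3) -> count=0 queue=[] holders={T3,T4}
Step 13: wait(T2) -> count=0 queue=[T2] holders={T3,T4}
Final holders: T3,T4

Answer: T3,T4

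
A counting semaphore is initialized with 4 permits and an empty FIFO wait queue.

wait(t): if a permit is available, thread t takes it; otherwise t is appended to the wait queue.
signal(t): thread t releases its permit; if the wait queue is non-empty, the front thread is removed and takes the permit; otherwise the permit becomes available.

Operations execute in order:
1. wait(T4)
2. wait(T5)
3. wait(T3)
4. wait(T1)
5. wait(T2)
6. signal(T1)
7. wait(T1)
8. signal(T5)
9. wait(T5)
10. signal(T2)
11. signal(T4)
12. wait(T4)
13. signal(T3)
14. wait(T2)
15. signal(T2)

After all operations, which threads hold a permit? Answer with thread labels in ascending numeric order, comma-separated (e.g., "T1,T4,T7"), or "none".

Answer: T1,T4,T5

Derivation:
Step 1: wait(T4) -> count=3 queue=[] holders={T4}
Step 2: wait(T5) -> count=2 queue=[] holders={T4,T5}
Step 3: wait(T3) -> count=1 queue=[] holders={T3,T4,T5}
Step 4: wait(T1) -> count=0 queue=[] holders={T1,T3,T4,T5}
Step 5: wait(T2) -> count=0 queue=[T2] holders={T1,T3,T4,T5}
Step 6: signal(T1) -> count=0 queue=[] holders={T2,T3,T4,T5}
Step 7: wait(T1) -> count=0 queue=[T1] holders={T2,T3,T4,T5}
Step 8: signal(T5) -> count=0 queue=[] holders={T1,T2,T3,T4}
Step 9: wait(T5) -> count=0 queue=[T5] holders={T1,T2,T3,T4}
Step 10: signal(T2) -> count=0 queue=[] holders={T1,T3,T4,T5}
Step 11: signal(T4) -> count=1 queue=[] holders={T1,T3,T5}
Step 12: wait(T4) -> count=0 queue=[] holders={T1,T3,T4,T5}
Step 13: signal(T3) -> count=1 queue=[] holders={T1,T4,T5}
Step 14: wait(T2) -> count=0 queue=[] holders={T1,T2,T4,T5}
Step 15: signal(T2) -> count=1 queue=[] holders={T1,T4,T5}
Final holders: T1,T4,T5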